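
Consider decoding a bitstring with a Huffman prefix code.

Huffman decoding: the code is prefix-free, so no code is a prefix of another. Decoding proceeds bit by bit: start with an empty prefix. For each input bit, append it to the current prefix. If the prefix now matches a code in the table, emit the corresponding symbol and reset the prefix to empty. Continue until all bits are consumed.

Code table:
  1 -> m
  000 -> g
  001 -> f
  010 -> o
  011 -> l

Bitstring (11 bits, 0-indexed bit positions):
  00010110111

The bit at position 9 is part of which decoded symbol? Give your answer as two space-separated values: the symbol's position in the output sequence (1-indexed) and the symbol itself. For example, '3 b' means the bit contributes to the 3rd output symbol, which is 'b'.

Bit 0: prefix='0' (no match yet)
Bit 1: prefix='00' (no match yet)
Bit 2: prefix='000' -> emit 'g', reset
Bit 3: prefix='1' -> emit 'm', reset
Bit 4: prefix='0' (no match yet)
Bit 5: prefix='01' (no match yet)
Bit 6: prefix='011' -> emit 'l', reset
Bit 7: prefix='0' (no match yet)
Bit 8: prefix='01' (no match yet)
Bit 9: prefix='011' -> emit 'l', reset
Bit 10: prefix='1' -> emit 'm', reset

Answer: 4 l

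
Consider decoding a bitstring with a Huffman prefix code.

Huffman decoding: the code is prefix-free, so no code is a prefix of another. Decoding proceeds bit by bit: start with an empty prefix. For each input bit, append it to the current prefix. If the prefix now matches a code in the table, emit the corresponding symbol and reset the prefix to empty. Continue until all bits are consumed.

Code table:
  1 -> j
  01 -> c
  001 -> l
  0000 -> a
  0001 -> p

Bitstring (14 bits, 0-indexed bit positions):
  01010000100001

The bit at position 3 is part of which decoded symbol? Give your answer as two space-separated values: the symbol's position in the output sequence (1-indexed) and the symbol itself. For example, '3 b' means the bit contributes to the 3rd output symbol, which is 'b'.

Answer: 2 c

Derivation:
Bit 0: prefix='0' (no match yet)
Bit 1: prefix='01' -> emit 'c', reset
Bit 2: prefix='0' (no match yet)
Bit 3: prefix='01' -> emit 'c', reset
Bit 4: prefix='0' (no match yet)
Bit 5: prefix='00' (no match yet)
Bit 6: prefix='000' (no match yet)
Bit 7: prefix='0000' -> emit 'a', reset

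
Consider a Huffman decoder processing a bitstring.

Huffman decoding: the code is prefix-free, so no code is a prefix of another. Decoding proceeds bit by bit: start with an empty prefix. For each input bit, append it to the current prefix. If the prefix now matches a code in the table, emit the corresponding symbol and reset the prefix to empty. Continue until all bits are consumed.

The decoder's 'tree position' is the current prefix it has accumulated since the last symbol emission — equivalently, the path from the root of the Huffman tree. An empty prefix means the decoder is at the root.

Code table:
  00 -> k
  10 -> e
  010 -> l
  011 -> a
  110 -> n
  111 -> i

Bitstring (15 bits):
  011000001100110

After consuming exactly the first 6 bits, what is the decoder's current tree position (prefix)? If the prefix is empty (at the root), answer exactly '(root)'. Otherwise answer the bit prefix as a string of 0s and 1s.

Bit 0: prefix='0' (no match yet)
Bit 1: prefix='01' (no match yet)
Bit 2: prefix='011' -> emit 'a', reset
Bit 3: prefix='0' (no match yet)
Bit 4: prefix='00' -> emit 'k', reset
Bit 5: prefix='0' (no match yet)

Answer: 0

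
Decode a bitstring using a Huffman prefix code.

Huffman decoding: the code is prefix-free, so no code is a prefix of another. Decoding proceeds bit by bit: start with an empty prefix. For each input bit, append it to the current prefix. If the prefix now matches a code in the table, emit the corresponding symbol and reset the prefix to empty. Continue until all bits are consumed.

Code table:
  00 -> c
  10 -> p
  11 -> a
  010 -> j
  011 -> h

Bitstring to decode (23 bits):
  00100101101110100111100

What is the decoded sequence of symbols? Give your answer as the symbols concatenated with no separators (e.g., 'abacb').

Answer: cpjahpphac

Derivation:
Bit 0: prefix='0' (no match yet)
Bit 1: prefix='00' -> emit 'c', reset
Bit 2: prefix='1' (no match yet)
Bit 3: prefix='10' -> emit 'p', reset
Bit 4: prefix='0' (no match yet)
Bit 5: prefix='01' (no match yet)
Bit 6: prefix='010' -> emit 'j', reset
Bit 7: prefix='1' (no match yet)
Bit 8: prefix='11' -> emit 'a', reset
Bit 9: prefix='0' (no match yet)
Bit 10: prefix='01' (no match yet)
Bit 11: prefix='011' -> emit 'h', reset
Bit 12: prefix='1' (no match yet)
Bit 13: prefix='10' -> emit 'p', reset
Bit 14: prefix='1' (no match yet)
Bit 15: prefix='10' -> emit 'p', reset
Bit 16: prefix='0' (no match yet)
Bit 17: prefix='01' (no match yet)
Bit 18: prefix='011' -> emit 'h', reset
Bit 19: prefix='1' (no match yet)
Bit 20: prefix='11' -> emit 'a', reset
Bit 21: prefix='0' (no match yet)
Bit 22: prefix='00' -> emit 'c', reset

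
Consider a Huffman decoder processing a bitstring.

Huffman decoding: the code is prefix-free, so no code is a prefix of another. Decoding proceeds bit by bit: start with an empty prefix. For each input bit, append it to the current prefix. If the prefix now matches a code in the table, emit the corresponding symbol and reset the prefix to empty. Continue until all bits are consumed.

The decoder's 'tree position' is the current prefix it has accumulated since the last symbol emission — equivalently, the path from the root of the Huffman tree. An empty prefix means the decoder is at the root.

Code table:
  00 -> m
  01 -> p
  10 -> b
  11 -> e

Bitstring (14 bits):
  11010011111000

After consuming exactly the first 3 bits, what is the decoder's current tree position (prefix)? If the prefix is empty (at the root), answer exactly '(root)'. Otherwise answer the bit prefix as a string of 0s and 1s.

Bit 0: prefix='1' (no match yet)
Bit 1: prefix='11' -> emit 'e', reset
Bit 2: prefix='0' (no match yet)

Answer: 0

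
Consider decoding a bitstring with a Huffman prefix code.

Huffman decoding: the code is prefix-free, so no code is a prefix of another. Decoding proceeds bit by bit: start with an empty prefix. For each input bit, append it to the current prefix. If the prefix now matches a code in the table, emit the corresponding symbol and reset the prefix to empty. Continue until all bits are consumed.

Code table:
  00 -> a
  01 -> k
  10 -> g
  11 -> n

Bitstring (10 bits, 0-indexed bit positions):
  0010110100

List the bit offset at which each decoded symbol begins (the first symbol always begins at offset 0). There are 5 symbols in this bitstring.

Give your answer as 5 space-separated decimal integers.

Answer: 0 2 4 6 8

Derivation:
Bit 0: prefix='0' (no match yet)
Bit 1: prefix='00' -> emit 'a', reset
Bit 2: prefix='1' (no match yet)
Bit 3: prefix='10' -> emit 'g', reset
Bit 4: prefix='1' (no match yet)
Bit 5: prefix='11' -> emit 'n', reset
Bit 6: prefix='0' (no match yet)
Bit 7: prefix='01' -> emit 'k', reset
Bit 8: prefix='0' (no match yet)
Bit 9: prefix='00' -> emit 'a', reset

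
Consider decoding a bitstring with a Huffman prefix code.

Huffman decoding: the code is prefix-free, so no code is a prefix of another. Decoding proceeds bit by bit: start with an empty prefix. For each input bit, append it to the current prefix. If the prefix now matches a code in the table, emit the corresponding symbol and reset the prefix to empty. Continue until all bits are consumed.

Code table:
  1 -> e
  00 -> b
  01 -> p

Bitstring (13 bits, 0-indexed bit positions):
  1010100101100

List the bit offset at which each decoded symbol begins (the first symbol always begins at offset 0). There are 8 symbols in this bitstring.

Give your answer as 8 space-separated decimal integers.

Answer: 0 1 3 5 7 8 10 11

Derivation:
Bit 0: prefix='1' -> emit 'e', reset
Bit 1: prefix='0' (no match yet)
Bit 2: prefix='01' -> emit 'p', reset
Bit 3: prefix='0' (no match yet)
Bit 4: prefix='01' -> emit 'p', reset
Bit 5: prefix='0' (no match yet)
Bit 6: prefix='00' -> emit 'b', reset
Bit 7: prefix='1' -> emit 'e', reset
Bit 8: prefix='0' (no match yet)
Bit 9: prefix='01' -> emit 'p', reset
Bit 10: prefix='1' -> emit 'e', reset
Bit 11: prefix='0' (no match yet)
Bit 12: prefix='00' -> emit 'b', reset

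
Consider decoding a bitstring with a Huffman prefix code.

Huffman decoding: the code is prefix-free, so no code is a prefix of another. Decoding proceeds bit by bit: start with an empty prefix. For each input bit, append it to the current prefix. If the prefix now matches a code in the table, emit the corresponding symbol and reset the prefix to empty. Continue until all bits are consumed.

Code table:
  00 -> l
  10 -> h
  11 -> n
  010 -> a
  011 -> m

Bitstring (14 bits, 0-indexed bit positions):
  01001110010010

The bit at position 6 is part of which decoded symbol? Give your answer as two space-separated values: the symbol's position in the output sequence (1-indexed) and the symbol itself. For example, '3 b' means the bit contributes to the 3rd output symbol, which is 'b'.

Bit 0: prefix='0' (no match yet)
Bit 1: prefix='01' (no match yet)
Bit 2: prefix='010' -> emit 'a', reset
Bit 3: prefix='0' (no match yet)
Bit 4: prefix='01' (no match yet)
Bit 5: prefix='011' -> emit 'm', reset
Bit 6: prefix='1' (no match yet)
Bit 7: prefix='10' -> emit 'h', reset
Bit 8: prefix='0' (no match yet)
Bit 9: prefix='01' (no match yet)
Bit 10: prefix='010' -> emit 'a', reset

Answer: 3 h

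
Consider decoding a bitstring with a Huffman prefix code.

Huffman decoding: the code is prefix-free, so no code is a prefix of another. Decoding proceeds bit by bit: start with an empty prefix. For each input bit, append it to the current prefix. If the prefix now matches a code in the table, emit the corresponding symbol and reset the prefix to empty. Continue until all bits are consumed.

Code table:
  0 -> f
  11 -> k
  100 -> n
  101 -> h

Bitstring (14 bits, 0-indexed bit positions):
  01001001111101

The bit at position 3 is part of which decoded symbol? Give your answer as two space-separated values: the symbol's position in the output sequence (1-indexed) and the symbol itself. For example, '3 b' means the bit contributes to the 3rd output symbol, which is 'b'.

Bit 0: prefix='0' -> emit 'f', reset
Bit 1: prefix='1' (no match yet)
Bit 2: prefix='10' (no match yet)
Bit 3: prefix='100' -> emit 'n', reset
Bit 4: prefix='1' (no match yet)
Bit 5: prefix='10' (no match yet)
Bit 6: prefix='100' -> emit 'n', reset
Bit 7: prefix='1' (no match yet)

Answer: 2 n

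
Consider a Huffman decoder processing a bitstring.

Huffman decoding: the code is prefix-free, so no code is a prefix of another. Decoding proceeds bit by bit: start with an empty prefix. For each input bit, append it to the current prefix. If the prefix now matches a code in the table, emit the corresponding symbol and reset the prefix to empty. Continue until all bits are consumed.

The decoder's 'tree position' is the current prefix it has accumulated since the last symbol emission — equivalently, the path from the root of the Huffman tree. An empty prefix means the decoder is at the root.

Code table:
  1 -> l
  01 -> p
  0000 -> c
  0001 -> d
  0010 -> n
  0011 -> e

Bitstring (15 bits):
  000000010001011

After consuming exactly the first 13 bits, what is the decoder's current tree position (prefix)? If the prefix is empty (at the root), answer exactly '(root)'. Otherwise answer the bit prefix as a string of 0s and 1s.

Answer: 0

Derivation:
Bit 0: prefix='0' (no match yet)
Bit 1: prefix='00' (no match yet)
Bit 2: prefix='000' (no match yet)
Bit 3: prefix='0000' -> emit 'c', reset
Bit 4: prefix='0' (no match yet)
Bit 5: prefix='00' (no match yet)
Bit 6: prefix='000' (no match yet)
Bit 7: prefix='0001' -> emit 'd', reset
Bit 8: prefix='0' (no match yet)
Bit 9: prefix='00' (no match yet)
Bit 10: prefix='000' (no match yet)
Bit 11: prefix='0001' -> emit 'd', reset
Bit 12: prefix='0' (no match yet)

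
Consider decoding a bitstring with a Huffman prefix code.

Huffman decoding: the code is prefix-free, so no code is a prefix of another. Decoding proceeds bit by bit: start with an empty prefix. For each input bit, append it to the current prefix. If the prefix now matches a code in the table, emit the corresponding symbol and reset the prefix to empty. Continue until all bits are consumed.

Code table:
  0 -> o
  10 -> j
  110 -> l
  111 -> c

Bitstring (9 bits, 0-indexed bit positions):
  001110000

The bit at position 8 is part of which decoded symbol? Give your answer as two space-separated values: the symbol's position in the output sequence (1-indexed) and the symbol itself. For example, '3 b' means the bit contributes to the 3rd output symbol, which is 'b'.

Answer: 7 o

Derivation:
Bit 0: prefix='0' -> emit 'o', reset
Bit 1: prefix='0' -> emit 'o', reset
Bit 2: prefix='1' (no match yet)
Bit 3: prefix='11' (no match yet)
Bit 4: prefix='111' -> emit 'c', reset
Bit 5: prefix='0' -> emit 'o', reset
Bit 6: prefix='0' -> emit 'o', reset
Bit 7: prefix='0' -> emit 'o', reset
Bit 8: prefix='0' -> emit 'o', reset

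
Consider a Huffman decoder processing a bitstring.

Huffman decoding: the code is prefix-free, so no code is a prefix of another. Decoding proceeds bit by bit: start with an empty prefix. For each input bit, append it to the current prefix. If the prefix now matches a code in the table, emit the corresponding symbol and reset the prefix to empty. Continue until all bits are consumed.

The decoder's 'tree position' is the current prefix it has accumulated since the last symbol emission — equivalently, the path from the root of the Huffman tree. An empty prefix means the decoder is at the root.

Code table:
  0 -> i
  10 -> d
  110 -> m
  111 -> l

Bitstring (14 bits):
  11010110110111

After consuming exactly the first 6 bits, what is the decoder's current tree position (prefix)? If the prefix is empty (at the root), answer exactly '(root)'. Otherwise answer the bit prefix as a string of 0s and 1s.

Bit 0: prefix='1' (no match yet)
Bit 1: prefix='11' (no match yet)
Bit 2: prefix='110' -> emit 'm', reset
Bit 3: prefix='1' (no match yet)
Bit 4: prefix='10' -> emit 'd', reset
Bit 5: prefix='1' (no match yet)

Answer: 1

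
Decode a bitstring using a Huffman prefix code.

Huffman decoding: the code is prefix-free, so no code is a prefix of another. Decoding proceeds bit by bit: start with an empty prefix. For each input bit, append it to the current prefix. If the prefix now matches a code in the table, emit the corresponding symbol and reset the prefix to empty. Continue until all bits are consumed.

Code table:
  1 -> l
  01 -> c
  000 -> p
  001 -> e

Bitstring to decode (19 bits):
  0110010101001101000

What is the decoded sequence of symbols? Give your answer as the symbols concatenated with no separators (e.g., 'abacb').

Answer: cleccelcp

Derivation:
Bit 0: prefix='0' (no match yet)
Bit 1: prefix='01' -> emit 'c', reset
Bit 2: prefix='1' -> emit 'l', reset
Bit 3: prefix='0' (no match yet)
Bit 4: prefix='00' (no match yet)
Bit 5: prefix='001' -> emit 'e', reset
Bit 6: prefix='0' (no match yet)
Bit 7: prefix='01' -> emit 'c', reset
Bit 8: prefix='0' (no match yet)
Bit 9: prefix='01' -> emit 'c', reset
Bit 10: prefix='0' (no match yet)
Bit 11: prefix='00' (no match yet)
Bit 12: prefix='001' -> emit 'e', reset
Bit 13: prefix='1' -> emit 'l', reset
Bit 14: prefix='0' (no match yet)
Bit 15: prefix='01' -> emit 'c', reset
Bit 16: prefix='0' (no match yet)
Bit 17: prefix='00' (no match yet)
Bit 18: prefix='000' -> emit 'p', reset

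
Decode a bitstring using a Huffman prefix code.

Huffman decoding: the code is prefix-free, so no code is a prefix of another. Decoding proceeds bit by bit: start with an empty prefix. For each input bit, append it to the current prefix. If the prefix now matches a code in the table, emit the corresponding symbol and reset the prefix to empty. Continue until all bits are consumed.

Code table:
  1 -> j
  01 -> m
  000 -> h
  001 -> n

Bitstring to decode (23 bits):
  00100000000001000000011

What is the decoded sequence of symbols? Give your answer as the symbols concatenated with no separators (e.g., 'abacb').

Answer: nhhhmhhmj

Derivation:
Bit 0: prefix='0' (no match yet)
Bit 1: prefix='00' (no match yet)
Bit 2: prefix='001' -> emit 'n', reset
Bit 3: prefix='0' (no match yet)
Bit 4: prefix='00' (no match yet)
Bit 5: prefix='000' -> emit 'h', reset
Bit 6: prefix='0' (no match yet)
Bit 7: prefix='00' (no match yet)
Bit 8: prefix='000' -> emit 'h', reset
Bit 9: prefix='0' (no match yet)
Bit 10: prefix='00' (no match yet)
Bit 11: prefix='000' -> emit 'h', reset
Bit 12: prefix='0' (no match yet)
Bit 13: prefix='01' -> emit 'm', reset
Bit 14: prefix='0' (no match yet)
Bit 15: prefix='00' (no match yet)
Bit 16: prefix='000' -> emit 'h', reset
Bit 17: prefix='0' (no match yet)
Bit 18: prefix='00' (no match yet)
Bit 19: prefix='000' -> emit 'h', reset
Bit 20: prefix='0' (no match yet)
Bit 21: prefix='01' -> emit 'm', reset
Bit 22: prefix='1' -> emit 'j', reset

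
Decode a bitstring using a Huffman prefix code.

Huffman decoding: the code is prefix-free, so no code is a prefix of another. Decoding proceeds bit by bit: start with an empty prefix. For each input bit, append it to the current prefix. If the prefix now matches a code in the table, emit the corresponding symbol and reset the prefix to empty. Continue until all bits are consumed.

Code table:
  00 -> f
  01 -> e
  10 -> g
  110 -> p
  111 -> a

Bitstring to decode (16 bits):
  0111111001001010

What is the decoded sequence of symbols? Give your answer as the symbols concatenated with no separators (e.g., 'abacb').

Answer: eapefgg

Derivation:
Bit 0: prefix='0' (no match yet)
Bit 1: prefix='01' -> emit 'e', reset
Bit 2: prefix='1' (no match yet)
Bit 3: prefix='11' (no match yet)
Bit 4: prefix='111' -> emit 'a', reset
Bit 5: prefix='1' (no match yet)
Bit 6: prefix='11' (no match yet)
Bit 7: prefix='110' -> emit 'p', reset
Bit 8: prefix='0' (no match yet)
Bit 9: prefix='01' -> emit 'e', reset
Bit 10: prefix='0' (no match yet)
Bit 11: prefix='00' -> emit 'f', reset
Bit 12: prefix='1' (no match yet)
Bit 13: prefix='10' -> emit 'g', reset
Bit 14: prefix='1' (no match yet)
Bit 15: prefix='10' -> emit 'g', reset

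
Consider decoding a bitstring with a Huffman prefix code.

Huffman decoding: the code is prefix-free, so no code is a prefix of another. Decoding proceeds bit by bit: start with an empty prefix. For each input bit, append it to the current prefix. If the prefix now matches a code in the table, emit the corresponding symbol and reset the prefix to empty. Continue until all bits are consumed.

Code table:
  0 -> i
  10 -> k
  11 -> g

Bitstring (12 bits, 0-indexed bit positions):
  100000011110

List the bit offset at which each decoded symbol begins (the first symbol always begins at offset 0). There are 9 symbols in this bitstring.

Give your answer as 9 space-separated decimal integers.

Answer: 0 2 3 4 5 6 7 9 11

Derivation:
Bit 0: prefix='1' (no match yet)
Bit 1: prefix='10' -> emit 'k', reset
Bit 2: prefix='0' -> emit 'i', reset
Bit 3: prefix='0' -> emit 'i', reset
Bit 4: prefix='0' -> emit 'i', reset
Bit 5: prefix='0' -> emit 'i', reset
Bit 6: prefix='0' -> emit 'i', reset
Bit 7: prefix='1' (no match yet)
Bit 8: prefix='11' -> emit 'g', reset
Bit 9: prefix='1' (no match yet)
Bit 10: prefix='11' -> emit 'g', reset
Bit 11: prefix='0' -> emit 'i', reset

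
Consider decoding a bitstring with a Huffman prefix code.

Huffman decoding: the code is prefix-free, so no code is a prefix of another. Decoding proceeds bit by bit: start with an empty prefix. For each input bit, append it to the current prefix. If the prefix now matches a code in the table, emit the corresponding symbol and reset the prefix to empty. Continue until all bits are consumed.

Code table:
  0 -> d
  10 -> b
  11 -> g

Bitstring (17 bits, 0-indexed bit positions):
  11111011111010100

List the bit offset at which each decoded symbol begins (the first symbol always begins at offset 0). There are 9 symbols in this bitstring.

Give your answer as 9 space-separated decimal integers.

Bit 0: prefix='1' (no match yet)
Bit 1: prefix='11' -> emit 'g', reset
Bit 2: prefix='1' (no match yet)
Bit 3: prefix='11' -> emit 'g', reset
Bit 4: prefix='1' (no match yet)
Bit 5: prefix='10' -> emit 'b', reset
Bit 6: prefix='1' (no match yet)
Bit 7: prefix='11' -> emit 'g', reset
Bit 8: prefix='1' (no match yet)
Bit 9: prefix='11' -> emit 'g', reset
Bit 10: prefix='1' (no match yet)
Bit 11: prefix='10' -> emit 'b', reset
Bit 12: prefix='1' (no match yet)
Bit 13: prefix='10' -> emit 'b', reset
Bit 14: prefix='1' (no match yet)
Bit 15: prefix='10' -> emit 'b', reset
Bit 16: prefix='0' -> emit 'd', reset

Answer: 0 2 4 6 8 10 12 14 16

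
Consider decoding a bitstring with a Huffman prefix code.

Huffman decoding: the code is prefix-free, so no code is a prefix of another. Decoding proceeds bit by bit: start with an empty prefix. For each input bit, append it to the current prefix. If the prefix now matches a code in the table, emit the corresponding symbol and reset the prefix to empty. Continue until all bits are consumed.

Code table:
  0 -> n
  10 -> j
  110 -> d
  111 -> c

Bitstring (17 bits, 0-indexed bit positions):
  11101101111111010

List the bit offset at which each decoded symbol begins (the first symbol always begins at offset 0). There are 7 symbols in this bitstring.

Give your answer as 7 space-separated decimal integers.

Answer: 0 3 4 7 10 13 15

Derivation:
Bit 0: prefix='1' (no match yet)
Bit 1: prefix='11' (no match yet)
Bit 2: prefix='111' -> emit 'c', reset
Bit 3: prefix='0' -> emit 'n', reset
Bit 4: prefix='1' (no match yet)
Bit 5: prefix='11' (no match yet)
Bit 6: prefix='110' -> emit 'd', reset
Bit 7: prefix='1' (no match yet)
Bit 8: prefix='11' (no match yet)
Bit 9: prefix='111' -> emit 'c', reset
Bit 10: prefix='1' (no match yet)
Bit 11: prefix='11' (no match yet)
Bit 12: prefix='111' -> emit 'c', reset
Bit 13: prefix='1' (no match yet)
Bit 14: prefix='10' -> emit 'j', reset
Bit 15: prefix='1' (no match yet)
Bit 16: prefix='10' -> emit 'j', reset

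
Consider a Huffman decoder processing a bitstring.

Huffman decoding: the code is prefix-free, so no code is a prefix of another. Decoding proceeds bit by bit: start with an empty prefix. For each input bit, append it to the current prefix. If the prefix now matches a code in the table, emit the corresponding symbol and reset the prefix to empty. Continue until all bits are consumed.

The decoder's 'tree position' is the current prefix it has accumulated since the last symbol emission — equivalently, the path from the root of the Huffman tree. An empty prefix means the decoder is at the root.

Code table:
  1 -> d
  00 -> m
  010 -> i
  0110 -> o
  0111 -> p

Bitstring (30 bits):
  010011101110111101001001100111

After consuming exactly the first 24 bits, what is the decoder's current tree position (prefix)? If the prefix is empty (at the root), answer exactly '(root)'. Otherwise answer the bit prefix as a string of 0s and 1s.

Bit 0: prefix='0' (no match yet)
Bit 1: prefix='01' (no match yet)
Bit 2: prefix='010' -> emit 'i', reset
Bit 3: prefix='0' (no match yet)
Bit 4: prefix='01' (no match yet)
Bit 5: prefix='011' (no match yet)
Bit 6: prefix='0111' -> emit 'p', reset
Bit 7: prefix='0' (no match yet)
Bit 8: prefix='01' (no match yet)
Bit 9: prefix='011' (no match yet)
Bit 10: prefix='0111' -> emit 'p', reset
Bit 11: prefix='0' (no match yet)
Bit 12: prefix='01' (no match yet)
Bit 13: prefix='011' (no match yet)
Bit 14: prefix='0111' -> emit 'p', reset
Bit 15: prefix='1' -> emit 'd', reset
Bit 16: prefix='0' (no match yet)
Bit 17: prefix='01' (no match yet)
Bit 18: prefix='010' -> emit 'i', reset
Bit 19: prefix='0' (no match yet)
Bit 20: prefix='01' (no match yet)
Bit 21: prefix='010' -> emit 'i', reset
Bit 22: prefix='0' (no match yet)
Bit 23: prefix='01' (no match yet)

Answer: 01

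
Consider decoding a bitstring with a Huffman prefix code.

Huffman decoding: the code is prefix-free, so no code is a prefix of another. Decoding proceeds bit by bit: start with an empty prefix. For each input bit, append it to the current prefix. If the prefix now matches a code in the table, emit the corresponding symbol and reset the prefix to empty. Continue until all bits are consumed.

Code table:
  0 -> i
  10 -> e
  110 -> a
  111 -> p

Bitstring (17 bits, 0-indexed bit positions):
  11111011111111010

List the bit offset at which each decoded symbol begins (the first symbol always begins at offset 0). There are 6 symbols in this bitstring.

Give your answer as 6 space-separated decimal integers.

Answer: 0 3 6 9 12 15

Derivation:
Bit 0: prefix='1' (no match yet)
Bit 1: prefix='11' (no match yet)
Bit 2: prefix='111' -> emit 'p', reset
Bit 3: prefix='1' (no match yet)
Bit 4: prefix='11' (no match yet)
Bit 5: prefix='110' -> emit 'a', reset
Bit 6: prefix='1' (no match yet)
Bit 7: prefix='11' (no match yet)
Bit 8: prefix='111' -> emit 'p', reset
Bit 9: prefix='1' (no match yet)
Bit 10: prefix='11' (no match yet)
Bit 11: prefix='111' -> emit 'p', reset
Bit 12: prefix='1' (no match yet)
Bit 13: prefix='11' (no match yet)
Bit 14: prefix='110' -> emit 'a', reset
Bit 15: prefix='1' (no match yet)
Bit 16: prefix='10' -> emit 'e', reset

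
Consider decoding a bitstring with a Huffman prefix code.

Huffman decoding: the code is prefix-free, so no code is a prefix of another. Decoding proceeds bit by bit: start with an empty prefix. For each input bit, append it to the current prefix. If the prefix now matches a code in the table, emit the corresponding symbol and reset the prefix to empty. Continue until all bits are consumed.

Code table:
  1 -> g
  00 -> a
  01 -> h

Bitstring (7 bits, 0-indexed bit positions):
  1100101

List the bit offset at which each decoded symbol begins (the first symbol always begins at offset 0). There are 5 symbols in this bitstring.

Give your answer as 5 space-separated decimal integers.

Bit 0: prefix='1' -> emit 'g', reset
Bit 1: prefix='1' -> emit 'g', reset
Bit 2: prefix='0' (no match yet)
Bit 3: prefix='00' -> emit 'a', reset
Bit 4: prefix='1' -> emit 'g', reset
Bit 5: prefix='0' (no match yet)
Bit 6: prefix='01' -> emit 'h', reset

Answer: 0 1 2 4 5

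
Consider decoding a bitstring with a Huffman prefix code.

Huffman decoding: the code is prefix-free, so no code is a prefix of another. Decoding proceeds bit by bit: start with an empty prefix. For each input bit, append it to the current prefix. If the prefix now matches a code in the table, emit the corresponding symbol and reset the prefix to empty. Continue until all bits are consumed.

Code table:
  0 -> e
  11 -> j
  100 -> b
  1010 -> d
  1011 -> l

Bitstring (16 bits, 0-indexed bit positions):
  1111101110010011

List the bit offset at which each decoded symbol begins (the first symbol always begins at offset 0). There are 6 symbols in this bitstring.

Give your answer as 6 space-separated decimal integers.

Answer: 0 2 4 8 11 14

Derivation:
Bit 0: prefix='1' (no match yet)
Bit 1: prefix='11' -> emit 'j', reset
Bit 2: prefix='1' (no match yet)
Bit 3: prefix='11' -> emit 'j', reset
Bit 4: prefix='1' (no match yet)
Bit 5: prefix='10' (no match yet)
Bit 6: prefix='101' (no match yet)
Bit 7: prefix='1011' -> emit 'l', reset
Bit 8: prefix='1' (no match yet)
Bit 9: prefix='10' (no match yet)
Bit 10: prefix='100' -> emit 'b', reset
Bit 11: prefix='1' (no match yet)
Bit 12: prefix='10' (no match yet)
Bit 13: prefix='100' -> emit 'b', reset
Bit 14: prefix='1' (no match yet)
Bit 15: prefix='11' -> emit 'j', reset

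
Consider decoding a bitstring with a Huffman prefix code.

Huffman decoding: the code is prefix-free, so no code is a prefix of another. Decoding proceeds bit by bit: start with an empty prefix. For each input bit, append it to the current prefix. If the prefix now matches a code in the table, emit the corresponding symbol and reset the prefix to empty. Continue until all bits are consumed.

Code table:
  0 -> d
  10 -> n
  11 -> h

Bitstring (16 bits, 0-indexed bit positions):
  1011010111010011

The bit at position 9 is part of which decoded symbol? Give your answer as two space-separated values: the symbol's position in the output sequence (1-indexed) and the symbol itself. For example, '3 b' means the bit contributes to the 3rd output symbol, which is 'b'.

Answer: 6 n

Derivation:
Bit 0: prefix='1' (no match yet)
Bit 1: prefix='10' -> emit 'n', reset
Bit 2: prefix='1' (no match yet)
Bit 3: prefix='11' -> emit 'h', reset
Bit 4: prefix='0' -> emit 'd', reset
Bit 5: prefix='1' (no match yet)
Bit 6: prefix='10' -> emit 'n', reset
Bit 7: prefix='1' (no match yet)
Bit 8: prefix='11' -> emit 'h', reset
Bit 9: prefix='1' (no match yet)
Bit 10: prefix='10' -> emit 'n', reset
Bit 11: prefix='1' (no match yet)
Bit 12: prefix='10' -> emit 'n', reset
Bit 13: prefix='0' -> emit 'd', reset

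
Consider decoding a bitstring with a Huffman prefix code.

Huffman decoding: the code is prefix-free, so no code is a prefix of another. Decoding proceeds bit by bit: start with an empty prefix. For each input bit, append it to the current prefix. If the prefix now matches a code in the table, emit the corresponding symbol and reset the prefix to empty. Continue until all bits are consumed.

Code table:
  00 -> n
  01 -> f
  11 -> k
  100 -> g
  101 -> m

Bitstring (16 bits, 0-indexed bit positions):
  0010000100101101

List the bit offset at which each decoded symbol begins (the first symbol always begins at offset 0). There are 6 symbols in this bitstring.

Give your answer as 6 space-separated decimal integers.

Bit 0: prefix='0' (no match yet)
Bit 1: prefix='00' -> emit 'n', reset
Bit 2: prefix='1' (no match yet)
Bit 3: prefix='10' (no match yet)
Bit 4: prefix='100' -> emit 'g', reset
Bit 5: prefix='0' (no match yet)
Bit 6: prefix='00' -> emit 'n', reset
Bit 7: prefix='1' (no match yet)
Bit 8: prefix='10' (no match yet)
Bit 9: prefix='100' -> emit 'g', reset
Bit 10: prefix='1' (no match yet)
Bit 11: prefix='10' (no match yet)
Bit 12: prefix='101' -> emit 'm', reset
Bit 13: prefix='1' (no match yet)
Bit 14: prefix='10' (no match yet)
Bit 15: prefix='101' -> emit 'm', reset

Answer: 0 2 5 7 10 13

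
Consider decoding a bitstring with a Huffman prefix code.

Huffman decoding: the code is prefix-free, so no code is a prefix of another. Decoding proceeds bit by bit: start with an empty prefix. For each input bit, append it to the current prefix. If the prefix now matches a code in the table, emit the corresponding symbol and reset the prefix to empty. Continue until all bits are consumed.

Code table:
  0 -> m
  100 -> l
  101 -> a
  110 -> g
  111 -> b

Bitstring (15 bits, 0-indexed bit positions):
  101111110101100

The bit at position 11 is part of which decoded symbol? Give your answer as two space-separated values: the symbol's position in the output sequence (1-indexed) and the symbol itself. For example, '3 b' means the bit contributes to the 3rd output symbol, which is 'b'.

Bit 0: prefix='1' (no match yet)
Bit 1: prefix='10' (no match yet)
Bit 2: prefix='101' -> emit 'a', reset
Bit 3: prefix='1' (no match yet)
Bit 4: prefix='11' (no match yet)
Bit 5: prefix='111' -> emit 'b', reset
Bit 6: prefix='1' (no match yet)
Bit 7: prefix='11' (no match yet)
Bit 8: prefix='110' -> emit 'g', reset
Bit 9: prefix='1' (no match yet)
Bit 10: prefix='10' (no match yet)
Bit 11: prefix='101' -> emit 'a', reset
Bit 12: prefix='1' (no match yet)
Bit 13: prefix='10' (no match yet)
Bit 14: prefix='100' -> emit 'l', reset

Answer: 4 a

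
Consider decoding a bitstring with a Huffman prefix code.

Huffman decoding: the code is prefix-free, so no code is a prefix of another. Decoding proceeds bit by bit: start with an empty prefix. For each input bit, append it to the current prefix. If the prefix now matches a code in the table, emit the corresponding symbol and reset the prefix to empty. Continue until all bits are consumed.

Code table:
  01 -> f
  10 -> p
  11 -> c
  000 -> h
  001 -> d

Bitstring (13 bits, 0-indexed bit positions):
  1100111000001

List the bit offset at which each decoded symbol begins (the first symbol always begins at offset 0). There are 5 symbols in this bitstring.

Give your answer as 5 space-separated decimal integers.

Answer: 0 2 5 7 10

Derivation:
Bit 0: prefix='1' (no match yet)
Bit 1: prefix='11' -> emit 'c', reset
Bit 2: prefix='0' (no match yet)
Bit 3: prefix='00' (no match yet)
Bit 4: prefix='001' -> emit 'd', reset
Bit 5: prefix='1' (no match yet)
Bit 6: prefix='11' -> emit 'c', reset
Bit 7: prefix='0' (no match yet)
Bit 8: prefix='00' (no match yet)
Bit 9: prefix='000' -> emit 'h', reset
Bit 10: prefix='0' (no match yet)
Bit 11: prefix='00' (no match yet)
Bit 12: prefix='001' -> emit 'd', reset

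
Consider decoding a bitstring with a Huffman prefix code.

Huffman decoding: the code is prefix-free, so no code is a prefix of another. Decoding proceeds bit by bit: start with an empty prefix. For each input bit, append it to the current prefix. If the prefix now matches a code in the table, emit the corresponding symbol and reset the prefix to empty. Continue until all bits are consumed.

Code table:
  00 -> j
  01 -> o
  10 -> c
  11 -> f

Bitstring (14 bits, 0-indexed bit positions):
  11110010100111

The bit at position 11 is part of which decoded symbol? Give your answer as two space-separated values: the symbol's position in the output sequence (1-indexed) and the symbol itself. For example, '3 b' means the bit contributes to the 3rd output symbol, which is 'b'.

Answer: 6 o

Derivation:
Bit 0: prefix='1' (no match yet)
Bit 1: prefix='11' -> emit 'f', reset
Bit 2: prefix='1' (no match yet)
Bit 3: prefix='11' -> emit 'f', reset
Bit 4: prefix='0' (no match yet)
Bit 5: prefix='00' -> emit 'j', reset
Bit 6: prefix='1' (no match yet)
Bit 7: prefix='10' -> emit 'c', reset
Bit 8: prefix='1' (no match yet)
Bit 9: prefix='10' -> emit 'c', reset
Bit 10: prefix='0' (no match yet)
Bit 11: prefix='01' -> emit 'o', reset
Bit 12: prefix='1' (no match yet)
Bit 13: prefix='11' -> emit 'f', reset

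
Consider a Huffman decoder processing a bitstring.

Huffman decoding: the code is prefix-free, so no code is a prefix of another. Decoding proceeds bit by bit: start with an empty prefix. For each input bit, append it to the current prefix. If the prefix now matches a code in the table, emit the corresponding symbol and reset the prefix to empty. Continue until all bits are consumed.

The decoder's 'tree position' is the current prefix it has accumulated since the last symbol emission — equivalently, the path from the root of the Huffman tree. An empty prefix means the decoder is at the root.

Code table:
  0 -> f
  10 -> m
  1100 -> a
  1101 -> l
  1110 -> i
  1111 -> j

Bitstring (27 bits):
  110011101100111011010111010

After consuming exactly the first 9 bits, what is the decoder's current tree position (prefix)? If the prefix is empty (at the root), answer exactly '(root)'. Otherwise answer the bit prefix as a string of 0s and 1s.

Answer: 1

Derivation:
Bit 0: prefix='1' (no match yet)
Bit 1: prefix='11' (no match yet)
Bit 2: prefix='110' (no match yet)
Bit 3: prefix='1100' -> emit 'a', reset
Bit 4: prefix='1' (no match yet)
Bit 5: prefix='11' (no match yet)
Bit 6: prefix='111' (no match yet)
Bit 7: prefix='1110' -> emit 'i', reset
Bit 8: prefix='1' (no match yet)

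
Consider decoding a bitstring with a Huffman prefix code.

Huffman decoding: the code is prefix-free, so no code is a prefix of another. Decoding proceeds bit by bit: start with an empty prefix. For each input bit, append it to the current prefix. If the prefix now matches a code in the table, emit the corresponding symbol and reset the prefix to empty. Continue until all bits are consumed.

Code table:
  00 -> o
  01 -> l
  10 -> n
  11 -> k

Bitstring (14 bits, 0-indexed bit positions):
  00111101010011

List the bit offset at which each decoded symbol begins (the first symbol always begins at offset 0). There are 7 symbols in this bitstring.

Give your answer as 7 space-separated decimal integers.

Bit 0: prefix='0' (no match yet)
Bit 1: prefix='00' -> emit 'o', reset
Bit 2: prefix='1' (no match yet)
Bit 3: prefix='11' -> emit 'k', reset
Bit 4: prefix='1' (no match yet)
Bit 5: prefix='11' -> emit 'k', reset
Bit 6: prefix='0' (no match yet)
Bit 7: prefix='01' -> emit 'l', reset
Bit 8: prefix='0' (no match yet)
Bit 9: prefix='01' -> emit 'l', reset
Bit 10: prefix='0' (no match yet)
Bit 11: prefix='00' -> emit 'o', reset
Bit 12: prefix='1' (no match yet)
Bit 13: prefix='11' -> emit 'k', reset

Answer: 0 2 4 6 8 10 12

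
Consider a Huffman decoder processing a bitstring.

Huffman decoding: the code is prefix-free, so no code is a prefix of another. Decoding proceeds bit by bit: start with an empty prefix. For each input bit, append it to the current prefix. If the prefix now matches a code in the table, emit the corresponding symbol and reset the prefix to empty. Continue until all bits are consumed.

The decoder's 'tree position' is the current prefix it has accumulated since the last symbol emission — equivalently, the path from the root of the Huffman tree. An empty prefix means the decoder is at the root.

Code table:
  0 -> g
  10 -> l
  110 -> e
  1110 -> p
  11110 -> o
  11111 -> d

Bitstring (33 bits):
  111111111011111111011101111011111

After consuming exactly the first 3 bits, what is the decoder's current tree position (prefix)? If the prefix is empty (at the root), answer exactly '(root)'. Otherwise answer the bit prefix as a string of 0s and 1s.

Bit 0: prefix='1' (no match yet)
Bit 1: prefix='11' (no match yet)
Bit 2: prefix='111' (no match yet)

Answer: 111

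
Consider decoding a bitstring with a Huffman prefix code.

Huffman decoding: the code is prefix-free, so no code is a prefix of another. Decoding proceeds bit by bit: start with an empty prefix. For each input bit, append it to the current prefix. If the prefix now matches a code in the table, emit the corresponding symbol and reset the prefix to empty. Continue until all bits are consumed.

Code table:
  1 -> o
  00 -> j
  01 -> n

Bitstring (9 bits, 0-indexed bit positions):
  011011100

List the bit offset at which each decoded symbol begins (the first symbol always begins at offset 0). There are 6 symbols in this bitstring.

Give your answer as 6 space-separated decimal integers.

Answer: 0 2 3 5 6 7

Derivation:
Bit 0: prefix='0' (no match yet)
Bit 1: prefix='01' -> emit 'n', reset
Bit 2: prefix='1' -> emit 'o', reset
Bit 3: prefix='0' (no match yet)
Bit 4: prefix='01' -> emit 'n', reset
Bit 5: prefix='1' -> emit 'o', reset
Bit 6: prefix='1' -> emit 'o', reset
Bit 7: prefix='0' (no match yet)
Bit 8: prefix='00' -> emit 'j', reset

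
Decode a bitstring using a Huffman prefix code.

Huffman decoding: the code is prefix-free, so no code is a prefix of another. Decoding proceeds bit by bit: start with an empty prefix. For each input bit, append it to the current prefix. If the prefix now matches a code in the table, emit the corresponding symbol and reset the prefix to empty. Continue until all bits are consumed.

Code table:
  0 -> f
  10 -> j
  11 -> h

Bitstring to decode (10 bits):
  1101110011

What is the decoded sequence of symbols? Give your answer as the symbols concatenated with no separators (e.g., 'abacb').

Bit 0: prefix='1' (no match yet)
Bit 1: prefix='11' -> emit 'h', reset
Bit 2: prefix='0' -> emit 'f', reset
Bit 3: prefix='1' (no match yet)
Bit 4: prefix='11' -> emit 'h', reset
Bit 5: prefix='1' (no match yet)
Bit 6: prefix='10' -> emit 'j', reset
Bit 7: prefix='0' -> emit 'f', reset
Bit 8: prefix='1' (no match yet)
Bit 9: prefix='11' -> emit 'h', reset

Answer: hfhjfh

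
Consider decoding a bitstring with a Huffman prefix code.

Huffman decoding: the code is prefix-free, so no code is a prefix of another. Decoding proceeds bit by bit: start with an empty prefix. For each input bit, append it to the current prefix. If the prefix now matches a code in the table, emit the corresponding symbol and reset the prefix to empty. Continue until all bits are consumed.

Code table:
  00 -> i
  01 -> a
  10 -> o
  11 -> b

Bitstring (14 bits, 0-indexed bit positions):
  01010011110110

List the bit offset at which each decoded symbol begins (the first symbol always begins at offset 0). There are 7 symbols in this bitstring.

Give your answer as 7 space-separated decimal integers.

Bit 0: prefix='0' (no match yet)
Bit 1: prefix='01' -> emit 'a', reset
Bit 2: prefix='0' (no match yet)
Bit 3: prefix='01' -> emit 'a', reset
Bit 4: prefix='0' (no match yet)
Bit 5: prefix='00' -> emit 'i', reset
Bit 6: prefix='1' (no match yet)
Bit 7: prefix='11' -> emit 'b', reset
Bit 8: prefix='1' (no match yet)
Bit 9: prefix='11' -> emit 'b', reset
Bit 10: prefix='0' (no match yet)
Bit 11: prefix='01' -> emit 'a', reset
Bit 12: prefix='1' (no match yet)
Bit 13: prefix='10' -> emit 'o', reset

Answer: 0 2 4 6 8 10 12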